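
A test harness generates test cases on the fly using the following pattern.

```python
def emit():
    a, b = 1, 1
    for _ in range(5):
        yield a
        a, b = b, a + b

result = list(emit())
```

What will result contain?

Step 1: Fibonacci-like sequence starting with a=1, b=1:
  Iteration 1: yield a=1, then a,b = 1,2
  Iteration 2: yield a=1, then a,b = 2,3
  Iteration 3: yield a=2, then a,b = 3,5
  Iteration 4: yield a=3, then a,b = 5,8
  Iteration 5: yield a=5, then a,b = 8,13
Therefore result = [1, 1, 2, 3, 5].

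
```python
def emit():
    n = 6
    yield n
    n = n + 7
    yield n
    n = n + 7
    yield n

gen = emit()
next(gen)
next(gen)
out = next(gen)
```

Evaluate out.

Step 1: Trace through generator execution:
  Yield 1: n starts at 6, yield 6
  Yield 2: n = 6 + 7 = 13, yield 13
  Yield 3: n = 13 + 7 = 20, yield 20
Step 2: First next() gets 6, second next() gets the second value, third next() yields 20.
Therefore out = 20.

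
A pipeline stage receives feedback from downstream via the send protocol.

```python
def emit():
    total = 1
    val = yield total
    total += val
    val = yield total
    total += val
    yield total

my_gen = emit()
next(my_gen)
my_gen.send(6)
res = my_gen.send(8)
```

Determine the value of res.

Step 1: next() -> yield total=1.
Step 2: send(6) -> val=6, total = 1+6 = 7, yield 7.
Step 3: send(8) -> val=8, total = 7+8 = 15, yield 15.
Therefore res = 15.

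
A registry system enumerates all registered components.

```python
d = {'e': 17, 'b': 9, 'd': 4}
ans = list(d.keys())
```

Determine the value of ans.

Step 1: d.keys() returns the dictionary keys in insertion order.
Therefore ans = ['e', 'b', 'd'].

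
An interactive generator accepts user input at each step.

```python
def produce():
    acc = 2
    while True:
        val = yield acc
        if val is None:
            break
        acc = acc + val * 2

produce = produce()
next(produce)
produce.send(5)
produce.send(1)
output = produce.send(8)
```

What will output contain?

Step 1: next() -> yield acc=2.
Step 2: send(5) -> val=5, acc = 2 + 5*2 = 12, yield 12.
Step 3: send(1) -> val=1, acc = 12 + 1*2 = 14, yield 14.
Step 4: send(8) -> val=8, acc = 14 + 8*2 = 30, yield 30.
Therefore output = 30.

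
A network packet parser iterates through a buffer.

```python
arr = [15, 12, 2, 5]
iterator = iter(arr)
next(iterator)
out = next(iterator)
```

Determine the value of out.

Step 1: Create iterator over [15, 12, 2, 5].
Step 2: next() consumes 15.
Step 3: next() returns 12.
Therefore out = 12.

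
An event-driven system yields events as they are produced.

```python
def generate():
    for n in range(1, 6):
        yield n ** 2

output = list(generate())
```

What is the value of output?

Step 1: For each n in range(1, 6), yield n**2:
  n=1: yield 1**2 = 1
  n=2: yield 2**2 = 4
  n=3: yield 3**2 = 9
  n=4: yield 4**2 = 16
  n=5: yield 5**2 = 25
Therefore output = [1, 4, 9, 16, 25].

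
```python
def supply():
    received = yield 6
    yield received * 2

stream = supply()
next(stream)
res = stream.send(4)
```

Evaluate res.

Step 1: next(stream) advances to first yield, producing 6.
Step 2: send(4) resumes, received = 4.
Step 3: yield received * 2 = 4 * 2 = 8.
Therefore res = 8.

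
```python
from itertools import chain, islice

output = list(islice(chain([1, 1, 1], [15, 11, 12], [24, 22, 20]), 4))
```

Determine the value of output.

Step 1: chain([1, 1, 1], [15, 11, 12], [24, 22, 20]) = [1, 1, 1, 15, 11, 12, 24, 22, 20].
Step 2: islice takes first 4 elements: [1, 1, 1, 15].
Therefore output = [1, 1, 1, 15].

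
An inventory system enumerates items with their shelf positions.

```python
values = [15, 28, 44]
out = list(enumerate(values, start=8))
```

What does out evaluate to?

Step 1: enumerate with start=8:
  (8, 15)
  (9, 28)
  (10, 44)
Therefore out = [(8, 15), (9, 28), (10, 44)].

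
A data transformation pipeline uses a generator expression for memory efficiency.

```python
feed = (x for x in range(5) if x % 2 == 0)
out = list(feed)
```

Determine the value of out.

Step 1: Filter range(5) keeping only even values:
  x=0: even, included
  x=1: odd, excluded
  x=2: even, included
  x=3: odd, excluded
  x=4: even, included
Therefore out = [0, 2, 4].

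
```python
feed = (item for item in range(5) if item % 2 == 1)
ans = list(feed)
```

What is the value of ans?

Step 1: Filter range(5) keeping only odd values:
  item=0: even, excluded
  item=1: odd, included
  item=2: even, excluded
  item=3: odd, included
  item=4: even, excluded
Therefore ans = [1, 3].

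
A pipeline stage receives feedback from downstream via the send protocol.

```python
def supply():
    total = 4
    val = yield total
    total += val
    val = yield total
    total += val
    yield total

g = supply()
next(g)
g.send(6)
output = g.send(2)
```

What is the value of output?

Step 1: next() -> yield total=4.
Step 2: send(6) -> val=6, total = 4+6 = 10, yield 10.
Step 3: send(2) -> val=2, total = 10+2 = 12, yield 12.
Therefore output = 12.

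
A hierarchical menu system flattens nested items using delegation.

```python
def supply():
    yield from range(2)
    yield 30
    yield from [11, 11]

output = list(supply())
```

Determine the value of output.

Step 1: Trace yields in order:
  yield 0
  yield 1
  yield 30
  yield 11
  yield 11
Therefore output = [0, 1, 30, 11, 11].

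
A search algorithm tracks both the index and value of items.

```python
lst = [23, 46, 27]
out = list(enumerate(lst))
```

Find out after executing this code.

Step 1: enumerate pairs each element with its index:
  (0, 23)
  (1, 46)
  (2, 27)
Therefore out = [(0, 23), (1, 46), (2, 27)].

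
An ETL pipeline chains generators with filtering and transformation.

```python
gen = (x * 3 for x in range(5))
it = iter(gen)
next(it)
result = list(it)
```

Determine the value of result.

Step 1: Generator produces [0, 3, 6, 9, 12].
Step 2: next(it) consumes first element (0).
Step 3: list(it) collects remaining: [3, 6, 9, 12].
Therefore result = [3, 6, 9, 12].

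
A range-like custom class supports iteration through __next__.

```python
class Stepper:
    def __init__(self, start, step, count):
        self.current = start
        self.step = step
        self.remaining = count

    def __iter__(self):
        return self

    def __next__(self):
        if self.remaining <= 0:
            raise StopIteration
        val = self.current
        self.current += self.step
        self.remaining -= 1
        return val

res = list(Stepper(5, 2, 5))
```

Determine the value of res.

Step 1: Stepper starts at 5, increments by 2, for 5 steps:
  Yield 5, then current += 2
  Yield 7, then current += 2
  Yield 9, then current += 2
  Yield 11, then current += 2
  Yield 13, then current += 2
Therefore res = [5, 7, 9, 11, 13].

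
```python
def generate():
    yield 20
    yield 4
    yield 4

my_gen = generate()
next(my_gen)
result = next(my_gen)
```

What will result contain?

Step 1: generate() creates a generator.
Step 2: next(my_gen) yields 20 (consumed and discarded).
Step 3: next(my_gen) yields 4, assigned to result.
Therefore result = 4.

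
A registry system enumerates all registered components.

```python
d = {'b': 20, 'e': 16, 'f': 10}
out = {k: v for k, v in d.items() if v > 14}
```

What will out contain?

Step 1: Filter items where value > 14:
  'b': 20 > 14: kept
  'e': 16 > 14: kept
  'f': 10 <= 14: removed
Therefore out = {'b': 20, 'e': 16}.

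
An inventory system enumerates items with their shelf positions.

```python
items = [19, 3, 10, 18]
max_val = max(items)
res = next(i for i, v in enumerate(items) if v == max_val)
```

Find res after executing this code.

Step 1: max([19, 3, 10, 18]) = 19.
Step 2: Find first index where value == 19:
  Index 0: 19 == 19, found!
Therefore res = 0.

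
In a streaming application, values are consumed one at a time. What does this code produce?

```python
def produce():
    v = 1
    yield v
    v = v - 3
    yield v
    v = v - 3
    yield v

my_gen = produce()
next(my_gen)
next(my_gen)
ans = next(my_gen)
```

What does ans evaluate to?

Step 1: Trace through generator execution:
  Yield 1: v starts at 1, yield 1
  Yield 2: v = 1 - 3 = -2, yield -2
  Yield 3: v = -2 - 3 = -5, yield -5
Step 2: First next() gets 1, second next() gets the second value, third next() yields -5.
Therefore ans = -5.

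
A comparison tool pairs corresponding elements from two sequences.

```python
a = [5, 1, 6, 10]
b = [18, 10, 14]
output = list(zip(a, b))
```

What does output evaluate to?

Step 1: zip stops at shortest (len(a)=4, len(b)=3):
  Index 0: (5, 18)
  Index 1: (1, 10)
  Index 2: (6, 14)
Step 2: Last element of a (10) has no pair, dropped.
Therefore output = [(5, 18), (1, 10), (6, 14)].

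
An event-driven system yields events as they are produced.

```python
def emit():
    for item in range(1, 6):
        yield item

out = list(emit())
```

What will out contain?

Step 1: The generator yields each value from range(1, 6).
Step 2: list() consumes all yields: [1, 2, 3, 4, 5].
Therefore out = [1, 2, 3, 4, 5].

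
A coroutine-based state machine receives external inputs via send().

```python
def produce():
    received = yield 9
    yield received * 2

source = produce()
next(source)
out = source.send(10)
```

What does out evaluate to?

Step 1: next(source) advances to first yield, producing 9.
Step 2: send(10) resumes, received = 10.
Step 3: yield received * 2 = 10 * 2 = 20.
Therefore out = 20.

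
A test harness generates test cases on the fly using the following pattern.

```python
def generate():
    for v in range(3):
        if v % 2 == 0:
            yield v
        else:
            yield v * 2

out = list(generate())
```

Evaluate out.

Step 1: For each v in range(3), yield v if even, else v*2:
  v=0 (even): yield 0
  v=1 (odd): yield 1*2 = 2
  v=2 (even): yield 2
Therefore out = [0, 2, 2].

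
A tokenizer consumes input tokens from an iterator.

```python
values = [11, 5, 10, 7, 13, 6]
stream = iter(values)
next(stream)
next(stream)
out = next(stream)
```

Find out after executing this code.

Step 1: Create iterator over [11, 5, 10, 7, 13, 6].
Step 2: next() consumes 11.
Step 3: next() consumes 5.
Step 4: next() returns 10.
Therefore out = 10.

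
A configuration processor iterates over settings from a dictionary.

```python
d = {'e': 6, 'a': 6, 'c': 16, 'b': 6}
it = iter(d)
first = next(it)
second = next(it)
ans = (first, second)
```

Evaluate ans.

Step 1: iter(d) iterates over keys: ['e', 'a', 'c', 'b'].
Step 2: first = next(it) = 'e', second = next(it) = 'a'.
Therefore ans = ('e', 'a').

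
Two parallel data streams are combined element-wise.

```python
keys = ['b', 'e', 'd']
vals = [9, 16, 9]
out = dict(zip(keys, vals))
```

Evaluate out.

Step 1: zip pairs keys with values:
  'b' -> 9
  'e' -> 16
  'd' -> 9
Therefore out = {'b': 9, 'e': 16, 'd': 9}.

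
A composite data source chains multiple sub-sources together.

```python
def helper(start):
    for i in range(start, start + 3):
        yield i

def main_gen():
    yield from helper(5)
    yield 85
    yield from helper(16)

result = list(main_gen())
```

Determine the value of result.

Step 1: main_gen() delegates to helper(5):
  yield 5
  yield 6
  yield 7
Step 2: yield 85
Step 3: Delegates to helper(16):
  yield 16
  yield 17
  yield 18
Therefore result = [5, 6, 7, 85, 16, 17, 18].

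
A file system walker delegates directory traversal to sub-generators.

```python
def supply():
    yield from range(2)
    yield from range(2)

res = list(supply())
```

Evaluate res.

Step 1: Trace yields in order:
  yield 0
  yield 1
  yield 0
  yield 1
Therefore res = [0, 1, 0, 1].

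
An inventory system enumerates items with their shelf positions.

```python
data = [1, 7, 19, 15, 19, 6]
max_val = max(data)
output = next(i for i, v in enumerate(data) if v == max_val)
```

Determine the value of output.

Step 1: max([1, 7, 19, 15, 19, 6]) = 19.
Step 2: Find first index where value == 19:
  Index 0: 1 != 19
  Index 1: 7 != 19
  Index 2: 19 == 19, found!
Therefore output = 2.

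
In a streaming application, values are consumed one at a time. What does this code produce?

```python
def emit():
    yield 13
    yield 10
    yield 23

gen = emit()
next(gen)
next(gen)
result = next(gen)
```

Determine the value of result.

Step 1: emit() creates a generator.
Step 2: next(gen) yields 13 (consumed and discarded).
Step 3: next(gen) yields 10 (consumed and discarded).
Step 4: next(gen) yields 23, assigned to result.
Therefore result = 23.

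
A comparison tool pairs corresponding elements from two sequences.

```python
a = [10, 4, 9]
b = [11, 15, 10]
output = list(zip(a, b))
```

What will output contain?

Step 1: zip pairs elements at same index:
  Index 0: (10, 11)
  Index 1: (4, 15)
  Index 2: (9, 10)
Therefore output = [(10, 11), (4, 15), (9, 10)].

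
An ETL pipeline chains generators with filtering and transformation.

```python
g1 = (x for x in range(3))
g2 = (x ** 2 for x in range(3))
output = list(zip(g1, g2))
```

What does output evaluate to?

Step 1: g1 produces [0, 1, 2].
Step 2: g2 produces [0, 1, 4].
Step 3: zip pairs them: [(0, 0), (1, 1), (2, 4)].
Therefore output = [(0, 0), (1, 1), (2, 4)].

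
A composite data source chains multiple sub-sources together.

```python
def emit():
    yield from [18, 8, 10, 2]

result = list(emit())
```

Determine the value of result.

Step 1: yield from delegates to the iterable, yielding each element.
Step 2: Collected values: [18, 8, 10, 2].
Therefore result = [18, 8, 10, 2].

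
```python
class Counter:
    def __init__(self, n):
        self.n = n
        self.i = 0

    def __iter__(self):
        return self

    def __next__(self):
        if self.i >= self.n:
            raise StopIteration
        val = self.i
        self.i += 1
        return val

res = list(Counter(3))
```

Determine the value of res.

Step 1: Counter(3) creates an iterator counting 0 to 2.
Step 2: list() consumes all values: [0, 1, 2].
Therefore res = [0, 1, 2].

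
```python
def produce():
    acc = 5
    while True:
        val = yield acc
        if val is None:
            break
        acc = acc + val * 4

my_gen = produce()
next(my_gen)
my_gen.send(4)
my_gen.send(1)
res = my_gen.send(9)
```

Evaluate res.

Step 1: next() -> yield acc=5.
Step 2: send(4) -> val=4, acc = 5 + 4*4 = 21, yield 21.
Step 3: send(1) -> val=1, acc = 21 + 1*4 = 25, yield 25.
Step 4: send(9) -> val=9, acc = 25 + 9*4 = 61, yield 61.
Therefore res = 61.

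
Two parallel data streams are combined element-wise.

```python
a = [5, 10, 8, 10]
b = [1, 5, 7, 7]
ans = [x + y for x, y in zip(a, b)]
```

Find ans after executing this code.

Step 1: Add corresponding elements:
  5 + 1 = 6
  10 + 5 = 15
  8 + 7 = 15
  10 + 7 = 17
Therefore ans = [6, 15, 15, 17].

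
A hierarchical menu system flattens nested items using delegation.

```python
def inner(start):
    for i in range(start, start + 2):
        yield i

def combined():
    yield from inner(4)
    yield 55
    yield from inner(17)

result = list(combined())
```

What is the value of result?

Step 1: combined() delegates to inner(4):
  yield 4
  yield 5
Step 2: yield 55
Step 3: Delegates to inner(17):
  yield 17
  yield 18
Therefore result = [4, 5, 55, 17, 18].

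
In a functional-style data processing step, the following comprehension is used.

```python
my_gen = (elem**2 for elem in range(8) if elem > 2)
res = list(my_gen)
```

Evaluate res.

Step 1: For range(8), keep elem > 2, then square:
  elem=0: 0 <= 2, excluded
  elem=1: 1 <= 2, excluded
  elem=2: 2 <= 2, excluded
  elem=3: 3 > 2, yield 3**2 = 9
  elem=4: 4 > 2, yield 4**2 = 16
  elem=5: 5 > 2, yield 5**2 = 25
  elem=6: 6 > 2, yield 6**2 = 36
  elem=7: 7 > 2, yield 7**2 = 49
Therefore res = [9, 16, 25, 36, 49].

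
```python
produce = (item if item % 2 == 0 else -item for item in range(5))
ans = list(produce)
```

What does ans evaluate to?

Step 1: For each item in range(5), yield item if even, else -item:
  item=0: even, yield 0
  item=1: odd, yield -1
  item=2: even, yield 2
  item=3: odd, yield -3
  item=4: even, yield 4
Therefore ans = [0, -1, 2, -3, 4].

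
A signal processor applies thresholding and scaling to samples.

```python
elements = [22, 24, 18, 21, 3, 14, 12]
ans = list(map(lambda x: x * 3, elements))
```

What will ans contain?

Step 1: Apply lambda x: x * 3 to each element:
  22 -> 66
  24 -> 72
  18 -> 54
  21 -> 63
  3 -> 9
  14 -> 42
  12 -> 36
Therefore ans = [66, 72, 54, 63, 9, 42, 36].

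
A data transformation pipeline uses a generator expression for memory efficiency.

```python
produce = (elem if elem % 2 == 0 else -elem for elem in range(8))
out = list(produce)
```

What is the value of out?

Step 1: For each elem in range(8), yield elem if even, else -elem:
  elem=0: even, yield 0
  elem=1: odd, yield -1
  elem=2: even, yield 2
  elem=3: odd, yield -3
  elem=4: even, yield 4
  elem=5: odd, yield -5
  elem=6: even, yield 6
  elem=7: odd, yield -7
Therefore out = [0, -1, 2, -3, 4, -5, 6, -7].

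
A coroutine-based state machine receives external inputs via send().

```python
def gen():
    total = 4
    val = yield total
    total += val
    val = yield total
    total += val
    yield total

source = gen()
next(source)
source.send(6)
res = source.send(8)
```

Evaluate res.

Step 1: next() -> yield total=4.
Step 2: send(6) -> val=6, total = 4+6 = 10, yield 10.
Step 3: send(8) -> val=8, total = 10+8 = 18, yield 18.
Therefore res = 18.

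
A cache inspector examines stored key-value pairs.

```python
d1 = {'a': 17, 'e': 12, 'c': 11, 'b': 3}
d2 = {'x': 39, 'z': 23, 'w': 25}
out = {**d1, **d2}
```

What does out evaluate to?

Step 1: Merge d1 and d2 (d2 values override on key conflicts).
Step 2: d1 has keys ['a', 'e', 'c', 'b'], d2 has keys ['x', 'z', 'w'].
Therefore out = {'a': 17, 'e': 12, 'c': 11, 'b': 3, 'x': 39, 'z': 23, 'w': 25}.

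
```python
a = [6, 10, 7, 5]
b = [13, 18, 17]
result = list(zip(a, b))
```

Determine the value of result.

Step 1: zip stops at shortest (len(a)=4, len(b)=3):
  Index 0: (6, 13)
  Index 1: (10, 18)
  Index 2: (7, 17)
Step 2: Last element of a (5) has no pair, dropped.
Therefore result = [(6, 13), (10, 18), (7, 17)].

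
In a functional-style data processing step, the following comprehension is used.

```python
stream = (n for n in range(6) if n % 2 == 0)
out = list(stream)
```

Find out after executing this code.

Step 1: Filter range(6) keeping only even values:
  n=0: even, included
  n=1: odd, excluded
  n=2: even, included
  n=3: odd, excluded
  n=4: even, included
  n=5: odd, excluded
Therefore out = [0, 2, 4].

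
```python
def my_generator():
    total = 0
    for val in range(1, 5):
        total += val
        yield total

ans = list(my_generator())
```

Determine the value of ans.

Step 1: Generator accumulates running sum:
  val=1: total = 1, yield 1
  val=2: total = 3, yield 3
  val=3: total = 6, yield 6
  val=4: total = 10, yield 10
Therefore ans = [1, 3, 6, 10].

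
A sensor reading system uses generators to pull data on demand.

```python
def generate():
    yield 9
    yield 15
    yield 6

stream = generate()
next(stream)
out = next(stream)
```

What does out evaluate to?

Step 1: generate() creates a generator.
Step 2: next(stream) yields 9 (consumed and discarded).
Step 3: next(stream) yields 15, assigned to out.
Therefore out = 15.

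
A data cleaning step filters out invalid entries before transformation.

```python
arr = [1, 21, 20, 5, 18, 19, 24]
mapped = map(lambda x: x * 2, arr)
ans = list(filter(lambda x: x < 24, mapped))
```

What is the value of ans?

Step 1: Map x * 2:
  1 -> 2
  21 -> 42
  20 -> 40
  5 -> 10
  18 -> 36
  19 -> 38
  24 -> 48
Step 2: Filter for < 24:
  2: kept
  42: removed
  40: removed
  10: kept
  36: removed
  38: removed
  48: removed
Therefore ans = [2, 10].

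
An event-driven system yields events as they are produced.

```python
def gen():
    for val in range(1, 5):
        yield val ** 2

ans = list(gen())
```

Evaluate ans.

Step 1: For each val in range(1, 5), yield val**2:
  val=1: yield 1**2 = 1
  val=2: yield 2**2 = 4
  val=3: yield 3**2 = 9
  val=4: yield 4**2 = 16
Therefore ans = [1, 4, 9, 16].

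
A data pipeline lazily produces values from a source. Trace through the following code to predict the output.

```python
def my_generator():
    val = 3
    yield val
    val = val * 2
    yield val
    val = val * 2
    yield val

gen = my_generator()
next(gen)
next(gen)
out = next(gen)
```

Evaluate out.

Step 1: Trace through generator execution:
  Yield 1: val starts at 3, yield 3
  Yield 2: val = 3 * 2 = 6, yield 6
  Yield 3: val = 6 * 2 = 12, yield 12
Step 2: First next() gets 3, second next() gets the second value, third next() yields 12.
Therefore out = 12.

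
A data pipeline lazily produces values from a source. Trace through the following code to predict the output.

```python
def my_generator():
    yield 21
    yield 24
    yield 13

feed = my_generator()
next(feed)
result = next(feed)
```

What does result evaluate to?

Step 1: my_generator() creates a generator.
Step 2: next(feed) yields 21 (consumed and discarded).
Step 3: next(feed) yields 24, assigned to result.
Therefore result = 24.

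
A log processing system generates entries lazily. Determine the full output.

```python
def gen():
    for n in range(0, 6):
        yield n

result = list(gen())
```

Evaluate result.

Step 1: The generator yields each value from range(0, 6).
Step 2: list() consumes all yields: [0, 1, 2, 3, 4, 5].
Therefore result = [0, 1, 2, 3, 4, 5].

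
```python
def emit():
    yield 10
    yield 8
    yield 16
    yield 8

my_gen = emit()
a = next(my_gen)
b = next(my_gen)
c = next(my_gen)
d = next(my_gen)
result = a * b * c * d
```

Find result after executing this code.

Step 1: Create generator and consume all values:
  a = next(my_gen) = 10
  b = next(my_gen) = 8
  c = next(my_gen) = 16
  d = next(my_gen) = 8
Step 2: result = 10 * 8 * 16 * 8 = 10240.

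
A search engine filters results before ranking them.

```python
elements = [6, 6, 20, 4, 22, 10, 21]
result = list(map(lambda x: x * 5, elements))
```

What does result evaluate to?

Step 1: Apply lambda x: x * 5 to each element:
  6 -> 30
  6 -> 30
  20 -> 100
  4 -> 20
  22 -> 110
  10 -> 50
  21 -> 105
Therefore result = [30, 30, 100, 20, 110, 50, 105].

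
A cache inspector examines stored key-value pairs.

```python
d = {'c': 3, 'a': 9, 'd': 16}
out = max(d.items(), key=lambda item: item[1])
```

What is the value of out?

Step 1: Find item with maximum value:
  ('c', 3)
  ('a', 9)
  ('d', 16)
Step 2: Maximum value is 16 at key 'd'.
Therefore out = ('d', 16).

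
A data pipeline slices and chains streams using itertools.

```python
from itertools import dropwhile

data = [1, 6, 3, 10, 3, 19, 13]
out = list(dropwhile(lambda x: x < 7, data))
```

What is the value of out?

Step 1: dropwhile drops elements while < 7:
  1 < 7: dropped
  6 < 7: dropped
  3 < 7: dropped
  10: kept (dropping stopped)
Step 2: Remaining elements kept regardless of condition.
Therefore out = [10, 3, 19, 13].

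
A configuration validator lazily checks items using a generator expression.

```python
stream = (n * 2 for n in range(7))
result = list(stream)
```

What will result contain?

Step 1: For each n in range(7), compute n*2:
  n=0: 0*2 = 0
  n=1: 1*2 = 2
  n=2: 2*2 = 4
  n=3: 3*2 = 6
  n=4: 4*2 = 8
  n=5: 5*2 = 10
  n=6: 6*2 = 12
Therefore result = [0, 2, 4, 6, 8, 10, 12].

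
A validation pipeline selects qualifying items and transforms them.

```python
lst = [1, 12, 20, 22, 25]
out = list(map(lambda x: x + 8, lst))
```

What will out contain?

Step 1: Apply lambda x: x + 8 to each element:
  1 -> 9
  12 -> 20
  20 -> 28
  22 -> 30
  25 -> 33
Therefore out = [9, 20, 28, 30, 33].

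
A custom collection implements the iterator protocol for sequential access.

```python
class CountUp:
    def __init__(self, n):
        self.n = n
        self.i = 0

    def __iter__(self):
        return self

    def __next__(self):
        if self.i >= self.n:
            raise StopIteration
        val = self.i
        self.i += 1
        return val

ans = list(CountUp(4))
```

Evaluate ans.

Step 1: CountUp(4) creates an iterator counting 0 to 3.
Step 2: list() consumes all values: [0, 1, 2, 3].
Therefore ans = [0, 1, 2, 3].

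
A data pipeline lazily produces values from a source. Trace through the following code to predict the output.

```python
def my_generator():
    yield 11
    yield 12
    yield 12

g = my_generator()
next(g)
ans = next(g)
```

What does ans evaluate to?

Step 1: my_generator() creates a generator.
Step 2: next(g) yields 11 (consumed and discarded).
Step 3: next(g) yields 12, assigned to ans.
Therefore ans = 12.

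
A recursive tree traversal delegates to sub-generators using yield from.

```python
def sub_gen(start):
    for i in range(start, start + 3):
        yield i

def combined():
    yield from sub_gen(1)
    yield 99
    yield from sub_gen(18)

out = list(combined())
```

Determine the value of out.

Step 1: combined() delegates to sub_gen(1):
  yield 1
  yield 2
  yield 3
Step 2: yield 99
Step 3: Delegates to sub_gen(18):
  yield 18
  yield 19
  yield 20
Therefore out = [1, 2, 3, 99, 18, 19, 20].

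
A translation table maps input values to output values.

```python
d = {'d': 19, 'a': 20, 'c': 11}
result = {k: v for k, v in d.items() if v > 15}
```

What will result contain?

Step 1: Filter items where value > 15:
  'd': 19 > 15: kept
  'a': 20 > 15: kept
  'c': 11 <= 15: removed
Therefore result = {'d': 19, 'a': 20}.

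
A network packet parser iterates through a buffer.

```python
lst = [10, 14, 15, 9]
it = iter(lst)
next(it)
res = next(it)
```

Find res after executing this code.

Step 1: Create iterator over [10, 14, 15, 9].
Step 2: next() consumes 10.
Step 3: next() returns 14.
Therefore res = 14.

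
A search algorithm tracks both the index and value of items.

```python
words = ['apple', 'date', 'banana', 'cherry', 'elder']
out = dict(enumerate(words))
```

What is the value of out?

Step 1: enumerate pairs indices with words:
  0 -> 'apple'
  1 -> 'date'
  2 -> 'banana'
  3 -> 'cherry'
  4 -> 'elder'
Therefore out = {0: 'apple', 1: 'date', 2: 'banana', 3: 'cherry', 4: 'elder'}.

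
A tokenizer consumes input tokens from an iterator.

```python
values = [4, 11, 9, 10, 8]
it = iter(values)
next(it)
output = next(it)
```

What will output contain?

Step 1: Create iterator over [4, 11, 9, 10, 8].
Step 2: next() consumes 4.
Step 3: next() returns 11.
Therefore output = 11.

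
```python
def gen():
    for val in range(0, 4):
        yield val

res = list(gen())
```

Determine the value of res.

Step 1: The generator yields each value from range(0, 4).
Step 2: list() consumes all yields: [0, 1, 2, 3].
Therefore res = [0, 1, 2, 3].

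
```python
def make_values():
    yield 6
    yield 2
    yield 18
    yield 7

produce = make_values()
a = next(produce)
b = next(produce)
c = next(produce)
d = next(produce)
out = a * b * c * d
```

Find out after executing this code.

Step 1: Create generator and consume all values:
  a = next(produce) = 6
  b = next(produce) = 2
  c = next(produce) = 18
  d = next(produce) = 7
Step 2: out = 6 * 2 * 18 * 7 = 1512.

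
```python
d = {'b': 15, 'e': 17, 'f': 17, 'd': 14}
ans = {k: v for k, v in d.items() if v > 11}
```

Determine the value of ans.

Step 1: Filter items where value > 11:
  'b': 15 > 11: kept
  'e': 17 > 11: kept
  'f': 17 > 11: kept
  'd': 14 > 11: kept
Therefore ans = {'b': 15, 'e': 17, 'f': 17, 'd': 14}.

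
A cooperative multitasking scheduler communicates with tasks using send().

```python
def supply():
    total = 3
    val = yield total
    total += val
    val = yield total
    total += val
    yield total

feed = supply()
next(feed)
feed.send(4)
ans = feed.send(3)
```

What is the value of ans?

Step 1: next() -> yield total=3.
Step 2: send(4) -> val=4, total = 3+4 = 7, yield 7.
Step 3: send(3) -> val=3, total = 7+3 = 10, yield 10.
Therefore ans = 10.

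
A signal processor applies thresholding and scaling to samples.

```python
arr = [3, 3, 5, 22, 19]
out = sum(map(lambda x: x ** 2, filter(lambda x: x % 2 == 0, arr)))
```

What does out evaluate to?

Step 1: Filter even numbers from [3, 3, 5, 22, 19]: [22]
Step 2: Square each: [484]
Step 3: Sum = 484.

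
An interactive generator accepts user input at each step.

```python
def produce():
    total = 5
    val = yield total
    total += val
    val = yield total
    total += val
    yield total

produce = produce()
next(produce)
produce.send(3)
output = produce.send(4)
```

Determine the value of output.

Step 1: next() -> yield total=5.
Step 2: send(3) -> val=3, total = 5+3 = 8, yield 8.
Step 3: send(4) -> val=4, total = 8+4 = 12, yield 12.
Therefore output = 12.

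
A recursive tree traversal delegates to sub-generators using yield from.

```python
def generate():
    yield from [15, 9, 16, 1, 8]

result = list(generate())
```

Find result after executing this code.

Step 1: yield from delegates to the iterable, yielding each element.
Step 2: Collected values: [15, 9, 16, 1, 8].
Therefore result = [15, 9, 16, 1, 8].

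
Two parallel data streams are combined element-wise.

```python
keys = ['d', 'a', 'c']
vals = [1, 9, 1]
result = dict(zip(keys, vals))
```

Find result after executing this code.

Step 1: zip pairs keys with values:
  'd' -> 1
  'a' -> 9
  'c' -> 1
Therefore result = {'d': 1, 'a': 9, 'c': 1}.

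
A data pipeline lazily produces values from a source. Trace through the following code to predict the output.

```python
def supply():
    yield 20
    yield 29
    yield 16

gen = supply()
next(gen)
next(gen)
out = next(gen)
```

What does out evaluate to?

Step 1: supply() creates a generator.
Step 2: next(gen) yields 20 (consumed and discarded).
Step 3: next(gen) yields 29 (consumed and discarded).
Step 4: next(gen) yields 16, assigned to out.
Therefore out = 16.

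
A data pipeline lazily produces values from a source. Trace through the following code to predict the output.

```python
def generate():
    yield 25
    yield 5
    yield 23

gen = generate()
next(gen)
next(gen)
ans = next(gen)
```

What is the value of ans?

Step 1: generate() creates a generator.
Step 2: next(gen) yields 25 (consumed and discarded).
Step 3: next(gen) yields 5 (consumed and discarded).
Step 4: next(gen) yields 23, assigned to ans.
Therefore ans = 23.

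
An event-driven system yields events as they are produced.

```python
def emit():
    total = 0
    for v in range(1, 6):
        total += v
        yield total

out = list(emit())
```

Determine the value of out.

Step 1: Generator accumulates running sum:
  v=1: total = 1, yield 1
  v=2: total = 3, yield 3
  v=3: total = 6, yield 6
  v=4: total = 10, yield 10
  v=5: total = 15, yield 15
Therefore out = [1, 3, 6, 10, 15].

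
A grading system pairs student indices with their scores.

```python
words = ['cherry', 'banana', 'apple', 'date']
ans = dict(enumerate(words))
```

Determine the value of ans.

Step 1: enumerate pairs indices with words:
  0 -> 'cherry'
  1 -> 'banana'
  2 -> 'apple'
  3 -> 'date'
Therefore ans = {0: 'cherry', 1: 'banana', 2: 'apple', 3: 'date'}.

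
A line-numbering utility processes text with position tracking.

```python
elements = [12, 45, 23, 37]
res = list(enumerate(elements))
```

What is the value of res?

Step 1: enumerate pairs each element with its index:
  (0, 12)
  (1, 45)
  (2, 23)
  (3, 37)
Therefore res = [(0, 12), (1, 45), (2, 23), (3, 37)].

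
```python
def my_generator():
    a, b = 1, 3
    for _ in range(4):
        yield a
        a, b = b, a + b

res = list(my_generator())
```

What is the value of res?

Step 1: Fibonacci-like sequence starting with a=1, b=3:
  Iteration 1: yield a=1, then a,b = 3,4
  Iteration 2: yield a=3, then a,b = 4,7
  Iteration 3: yield a=4, then a,b = 7,11
  Iteration 4: yield a=7, then a,b = 11,18
Therefore res = [1, 3, 4, 7].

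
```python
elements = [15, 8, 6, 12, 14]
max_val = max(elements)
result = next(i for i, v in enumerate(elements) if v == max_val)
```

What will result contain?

Step 1: max([15, 8, 6, 12, 14]) = 15.
Step 2: Find first index where value == 15:
  Index 0: 15 == 15, found!
Therefore result = 0.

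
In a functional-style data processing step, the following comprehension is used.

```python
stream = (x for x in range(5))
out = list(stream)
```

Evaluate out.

Step 1: Generator expression iterates range(5): [0, 1, 2, 3, 4].
Step 2: list() collects all values.
Therefore out = [0, 1, 2, 3, 4].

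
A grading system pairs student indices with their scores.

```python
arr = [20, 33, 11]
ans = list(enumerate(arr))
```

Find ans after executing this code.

Step 1: enumerate pairs each element with its index:
  (0, 20)
  (1, 33)
  (2, 11)
Therefore ans = [(0, 20), (1, 33), (2, 11)].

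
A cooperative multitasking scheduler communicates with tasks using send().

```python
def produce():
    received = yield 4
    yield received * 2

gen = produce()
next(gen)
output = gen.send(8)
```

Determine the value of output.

Step 1: next(gen) advances to first yield, producing 4.
Step 2: send(8) resumes, received = 8.
Step 3: yield received * 2 = 8 * 2 = 16.
Therefore output = 16.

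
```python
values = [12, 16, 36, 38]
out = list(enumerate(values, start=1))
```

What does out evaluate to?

Step 1: enumerate with start=1:
  (1, 12)
  (2, 16)
  (3, 36)
  (4, 38)
Therefore out = [(1, 12), (2, 16), (3, 36), (4, 38)].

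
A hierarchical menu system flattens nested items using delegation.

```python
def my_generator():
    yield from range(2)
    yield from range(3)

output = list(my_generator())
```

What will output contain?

Step 1: Trace yields in order:
  yield 0
  yield 1
  yield 0
  yield 1
  yield 2
Therefore output = [0, 1, 0, 1, 2].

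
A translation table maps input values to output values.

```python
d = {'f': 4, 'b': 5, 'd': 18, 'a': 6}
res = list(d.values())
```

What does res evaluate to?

Step 1: d.values() returns the dictionary values in insertion order.
Therefore res = [4, 5, 18, 6].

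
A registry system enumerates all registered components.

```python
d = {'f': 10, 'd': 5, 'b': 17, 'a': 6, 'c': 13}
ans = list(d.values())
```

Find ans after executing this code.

Step 1: d.values() returns the dictionary values in insertion order.
Therefore ans = [10, 5, 17, 6, 13].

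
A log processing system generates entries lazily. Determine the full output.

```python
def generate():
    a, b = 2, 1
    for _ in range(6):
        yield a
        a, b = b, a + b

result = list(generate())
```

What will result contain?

Step 1: Fibonacci-like sequence starting with a=2, b=1:
  Iteration 1: yield a=2, then a,b = 1,3
  Iteration 2: yield a=1, then a,b = 3,4
  Iteration 3: yield a=3, then a,b = 4,7
  Iteration 4: yield a=4, then a,b = 7,11
  Iteration 5: yield a=7, then a,b = 11,18
  Iteration 6: yield a=11, then a,b = 18,29
Therefore result = [2, 1, 3, 4, 7, 11].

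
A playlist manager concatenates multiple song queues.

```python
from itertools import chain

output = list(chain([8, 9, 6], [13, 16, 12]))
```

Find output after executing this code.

Step 1: chain() concatenates iterables: [8, 9, 6] + [13, 16, 12].
Therefore output = [8, 9, 6, 13, 16, 12].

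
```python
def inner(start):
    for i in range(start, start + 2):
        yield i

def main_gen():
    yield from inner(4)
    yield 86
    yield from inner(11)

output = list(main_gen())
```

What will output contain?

Step 1: main_gen() delegates to inner(4):
  yield 4
  yield 5
Step 2: yield 86
Step 3: Delegates to inner(11):
  yield 11
  yield 12
Therefore output = [4, 5, 86, 11, 12].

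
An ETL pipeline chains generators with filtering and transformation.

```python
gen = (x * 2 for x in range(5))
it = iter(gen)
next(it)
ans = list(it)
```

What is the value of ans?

Step 1: Generator produces [0, 2, 4, 6, 8].
Step 2: next(it) consumes first element (0).
Step 3: list(it) collects remaining: [2, 4, 6, 8].
Therefore ans = [2, 4, 6, 8].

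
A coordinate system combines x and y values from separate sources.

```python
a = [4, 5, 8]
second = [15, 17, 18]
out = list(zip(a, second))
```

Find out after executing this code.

Step 1: zip pairs elements at same index:
  Index 0: (4, 15)
  Index 1: (5, 17)
  Index 2: (8, 18)
Therefore out = [(4, 15), (5, 17), (8, 18)].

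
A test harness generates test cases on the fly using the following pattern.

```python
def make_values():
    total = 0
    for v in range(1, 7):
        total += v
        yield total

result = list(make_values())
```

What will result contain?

Step 1: Generator accumulates running sum:
  v=1: total = 1, yield 1
  v=2: total = 3, yield 3
  v=3: total = 6, yield 6
  v=4: total = 10, yield 10
  v=5: total = 15, yield 15
  v=6: total = 21, yield 21
Therefore result = [1, 3, 6, 10, 15, 21].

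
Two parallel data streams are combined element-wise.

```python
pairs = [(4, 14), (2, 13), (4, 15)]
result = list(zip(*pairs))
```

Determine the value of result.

Step 1: zip(*pairs) transposes: unzips [(4, 14), (2, 13), (4, 15)] into separate sequences.
Step 2: First elements: (4, 2, 4), second elements: (14, 13, 15).
Therefore result = [(4, 2, 4), (14, 13, 15)].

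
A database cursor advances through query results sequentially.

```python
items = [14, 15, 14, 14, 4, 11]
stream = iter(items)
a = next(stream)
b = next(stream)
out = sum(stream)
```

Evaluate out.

Step 1: Create iterator over [14, 15, 14, 14, 4, 11].
Step 2: a = next() = 14, b = next() = 15.
Step 3: sum() of remaining [14, 14, 4, 11] = 43.
Therefore out = 43.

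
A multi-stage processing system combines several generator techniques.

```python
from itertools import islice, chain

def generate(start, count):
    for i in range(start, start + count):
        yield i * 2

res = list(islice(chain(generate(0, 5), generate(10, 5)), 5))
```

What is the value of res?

Step 1: generate(0, 5) yields [0, 2, 4, 6, 8].
Step 2: generate(10, 5) yields [20, 22, 24, 26, 28].
Step 3: chain concatenates: [0, 2, 4, 6, 8, 20, 22, 24, 26, 28].
Step 4: islice takes first 5: [0, 2, 4, 6, 8].
Therefore res = [0, 2, 4, 6, 8].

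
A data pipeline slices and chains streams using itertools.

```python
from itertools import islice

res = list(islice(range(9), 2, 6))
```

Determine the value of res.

Step 1: islice(range(9), 2, 6) takes elements at indices [2, 6).
Step 2: Elements: [2, 3, 4, 5].
Therefore res = [2, 3, 4, 5].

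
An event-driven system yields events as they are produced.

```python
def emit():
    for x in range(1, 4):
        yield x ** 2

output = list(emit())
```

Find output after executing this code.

Step 1: For each x in range(1, 4), yield x**2:
  x=1: yield 1**2 = 1
  x=2: yield 2**2 = 4
  x=3: yield 3**2 = 9
Therefore output = [1, 4, 9].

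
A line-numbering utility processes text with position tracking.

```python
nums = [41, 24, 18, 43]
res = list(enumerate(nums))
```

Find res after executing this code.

Step 1: enumerate pairs each element with its index:
  (0, 41)
  (1, 24)
  (2, 18)
  (3, 43)
Therefore res = [(0, 41), (1, 24), (2, 18), (3, 43)].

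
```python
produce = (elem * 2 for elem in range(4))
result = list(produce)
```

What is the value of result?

Step 1: For each elem in range(4), compute elem*2:
  elem=0: 0*2 = 0
  elem=1: 1*2 = 2
  elem=2: 2*2 = 4
  elem=3: 3*2 = 6
Therefore result = [0, 2, 4, 6].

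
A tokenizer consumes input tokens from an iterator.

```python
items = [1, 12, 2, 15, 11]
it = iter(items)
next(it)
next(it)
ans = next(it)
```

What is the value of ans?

Step 1: Create iterator over [1, 12, 2, 15, 11].
Step 2: next() consumes 1.
Step 3: next() consumes 12.
Step 4: next() returns 2.
Therefore ans = 2.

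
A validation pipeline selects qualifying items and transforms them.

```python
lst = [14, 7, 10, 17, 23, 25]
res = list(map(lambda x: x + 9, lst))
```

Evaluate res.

Step 1: Apply lambda x: x + 9 to each element:
  14 -> 23
  7 -> 16
  10 -> 19
  17 -> 26
  23 -> 32
  25 -> 34
Therefore res = [23, 16, 19, 26, 32, 34].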